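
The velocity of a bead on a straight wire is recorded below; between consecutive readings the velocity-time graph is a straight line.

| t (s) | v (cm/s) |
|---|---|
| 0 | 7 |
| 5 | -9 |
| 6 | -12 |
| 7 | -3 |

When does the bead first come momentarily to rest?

v changes sign on 0–5 s (from 7 to -9); the graph is linear there, so v = 0 at t = 0 + (-7)·(5 − 0)/(-9 − 7) = 2.1875 s.

t = 2.1875 s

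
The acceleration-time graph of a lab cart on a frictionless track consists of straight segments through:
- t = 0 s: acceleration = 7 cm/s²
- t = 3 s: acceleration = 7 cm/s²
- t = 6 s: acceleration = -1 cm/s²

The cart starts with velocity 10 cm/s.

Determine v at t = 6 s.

Δv equals the area under the a-t graph; then v = v₀ + Δv.
0–3 s: 7 × 3 = 21 cm/s
3–6 s: ½(7 + -1)(3) = 9 cm/s
Δv = 30 cm/s, so v(6) = 10 + (30) = 40 cm/s.

40 cm/s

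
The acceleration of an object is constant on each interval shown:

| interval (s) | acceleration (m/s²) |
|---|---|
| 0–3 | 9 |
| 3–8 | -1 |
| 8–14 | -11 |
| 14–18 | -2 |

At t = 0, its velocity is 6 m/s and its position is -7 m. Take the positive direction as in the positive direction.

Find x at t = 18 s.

6 m

On each constant-a segment, Δv = aΔt and Δx = v₀Δt + ½aΔt²; chain segment to segment.
0–3 s: v starts 6 m/s; Δx = 6·3 + ½·9·3² = 58.5 m; v ends 33 m/s.
3–8 s: v starts 33 m/s; Δx = 33·5 + ½·-1·5² = 152.5 m; v ends 28 m/s.
8–14 s: v starts 28 m/s; Δx = 28·6 + ½·-11·6² = -30 m; v ends -38 m/s.
14–18 s: v starts -38 m/s; Δx = -38·4 + ½·-2·4² = -168 m; v ends -46 m/s.
x(18) = -7 + Σ Δx = 6 m.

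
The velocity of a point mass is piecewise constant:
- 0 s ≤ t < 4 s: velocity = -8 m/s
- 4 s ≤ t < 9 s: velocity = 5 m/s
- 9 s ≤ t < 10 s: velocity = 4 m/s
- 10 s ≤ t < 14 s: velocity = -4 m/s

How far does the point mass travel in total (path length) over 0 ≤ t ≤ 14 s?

77 m

Distance (not displacement) is the total path length: add the absolute areas under v-t.
0–4 s: |-8| × 4 = 32 m
4–9 s: |5| × 5 = 25 m
9–10 s: |4| × 1 = 4 m
10–14 s: |-4| × 4 = 16 m
Total distance = 77 m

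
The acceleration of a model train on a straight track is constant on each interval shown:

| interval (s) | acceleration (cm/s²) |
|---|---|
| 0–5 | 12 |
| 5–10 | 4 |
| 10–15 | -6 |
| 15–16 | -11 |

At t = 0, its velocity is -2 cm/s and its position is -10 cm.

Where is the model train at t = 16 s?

On each constant-a segment, Δv = aΔt and Δx = v₀Δt + ½aΔt²; chain segment to segment.
0–5 s: v starts -2 cm/s; Δx = -2·5 + ½·12·5² = 140 cm; v ends 58 cm/s.
5–10 s: v starts 58 cm/s; Δx = 58·5 + ½·4·5² = 340 cm; v ends 78 cm/s.
10–15 s: v starts 78 cm/s; Δx = 78·5 + ½·-6·5² = 315 cm; v ends 48 cm/s.
15–16 s: v starts 48 cm/s; Δx = 48·1 + ½·-11·1² = 42.5 cm; v ends 37 cm/s.
x(16) = -10 + Σ Δx = 827.5 cm.

827.5 cm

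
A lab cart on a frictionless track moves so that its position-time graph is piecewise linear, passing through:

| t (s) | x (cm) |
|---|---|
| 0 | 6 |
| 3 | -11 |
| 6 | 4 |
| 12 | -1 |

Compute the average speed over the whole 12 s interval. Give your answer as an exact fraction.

Average speed = (total path length)/(elapsed time); on a piecewise-linear x-t graph the path length is Σ|Δx|.
0–3 s: |Δx| = |-11 − 6| = 17 cm
3–6 s: |Δx| = |4 − -11| = 15 cm
6–12 s: |Δx| = |-1 − 4| = 5 cm
Total path = 37 cm; average speed = 37/12 = 37/12 cm/s.

37/12 cm/s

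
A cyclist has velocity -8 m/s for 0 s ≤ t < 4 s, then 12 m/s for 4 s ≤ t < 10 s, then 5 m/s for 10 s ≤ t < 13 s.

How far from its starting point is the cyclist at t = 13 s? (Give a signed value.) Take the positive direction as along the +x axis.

Net displacement equals the area under the velocity-time graph (areas below the axis count negative).
0–4 s: -8 × 4 = -32 m
4–10 s: 12 × 6 = 72 m
10–13 s: 5 × 3 = 15 m
Net displacement = 55 m

55 m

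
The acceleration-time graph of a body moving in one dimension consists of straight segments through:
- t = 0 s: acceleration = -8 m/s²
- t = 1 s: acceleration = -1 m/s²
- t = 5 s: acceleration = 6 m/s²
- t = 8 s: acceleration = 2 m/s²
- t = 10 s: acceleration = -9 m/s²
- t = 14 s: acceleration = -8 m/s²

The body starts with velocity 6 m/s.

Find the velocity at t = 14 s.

Δv equals the area under the a-t graph; then v = v₀ + Δv.
0–1 s: ½(-8 + -1)(1) = -4.5 m/s
1–5 s: ½(-1 + 6)(4) = 10 m/s
5–8 s: ½(6 + 2)(3) = 12 m/s
8–10 s: ½(2 + -9)(2) = -7 m/s
10–14 s: ½(-9 + -8)(4) = -34 m/s
Δv = -23.5 m/s, so v(14) = 6 + (-23.5) = -17.5 m/s.

-17.5 m/s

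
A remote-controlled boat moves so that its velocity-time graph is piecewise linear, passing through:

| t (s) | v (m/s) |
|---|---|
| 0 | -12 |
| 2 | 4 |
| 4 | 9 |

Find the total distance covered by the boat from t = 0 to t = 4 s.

23 m

Total distance travelled is ∫|v| dt — sum the magnitudes of each area piece.
0–2 s: v = 0 at t = 1.5 s; triangle areas 9 + 1 = 10 m
2–4 s: |½(4 + 9)(2)| = 13 m
Total distance = 23 m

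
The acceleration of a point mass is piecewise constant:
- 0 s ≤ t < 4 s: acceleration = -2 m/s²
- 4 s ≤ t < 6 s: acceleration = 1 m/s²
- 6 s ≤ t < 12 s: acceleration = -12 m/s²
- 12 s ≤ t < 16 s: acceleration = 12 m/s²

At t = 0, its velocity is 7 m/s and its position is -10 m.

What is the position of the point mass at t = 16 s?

On each constant-a segment, Δv = aΔt and Δx = v₀Δt + ½aΔt²; chain segment to segment.
0–4 s: v starts 7 m/s; Δx = 7·4 + ½·-2·4² = 12 m; v ends -1 m/s.
4–6 s: v starts -1 m/s; Δx = -1·2 + ½·1·2² = 0 m; v ends 1 m/s.
6–12 s: v starts 1 m/s; Δx = 1·6 + ½·-12·6² = -210 m; v ends -71 m/s.
12–16 s: v starts -71 m/s; Δx = -71·4 + ½·12·4² = -188 m; v ends -23 m/s.
x(16) = -10 + Σ Δx = -396 m.

-396 m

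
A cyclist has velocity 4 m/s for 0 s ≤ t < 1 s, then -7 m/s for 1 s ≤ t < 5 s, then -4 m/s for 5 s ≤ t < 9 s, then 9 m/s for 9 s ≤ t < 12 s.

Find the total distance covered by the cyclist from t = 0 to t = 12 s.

75 m

Distance (not displacement) is the total path length: add the absolute areas under v-t.
0–1 s: |4| × 1 = 4 m
1–5 s: |-7| × 4 = 28 m
5–9 s: |-4| × 4 = 16 m
9–12 s: |9| × 3 = 27 m
Total distance = 75 m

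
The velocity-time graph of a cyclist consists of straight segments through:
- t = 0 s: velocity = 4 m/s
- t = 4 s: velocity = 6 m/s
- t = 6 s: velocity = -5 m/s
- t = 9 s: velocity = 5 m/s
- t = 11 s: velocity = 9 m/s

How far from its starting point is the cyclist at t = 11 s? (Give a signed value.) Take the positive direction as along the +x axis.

35 m

Displacement is the signed area under the v-t curve.
0–4 s: ½(4 + 6)(4) = 20 m
4–6 s: ½(6 + -5)(2) = 1 m
6–9 s: ½(-5 + 5)(3) = 0 m
9–11 s: ½(5 + 9)(2) = 14 m
Net displacement = 35 m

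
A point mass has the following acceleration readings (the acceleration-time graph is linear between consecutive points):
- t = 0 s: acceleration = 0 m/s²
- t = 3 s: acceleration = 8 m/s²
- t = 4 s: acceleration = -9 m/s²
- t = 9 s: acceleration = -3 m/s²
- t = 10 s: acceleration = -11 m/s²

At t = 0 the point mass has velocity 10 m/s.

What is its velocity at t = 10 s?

-15.5 m/s

Δv equals the area under the a-t graph; then v = v₀ + Δv.
0–3 s: ½(0 + 8)(3) = 12 m/s
3–4 s: ½(8 + -9)(1) = -0.5 m/s
4–9 s: ½(-9 + -3)(5) = -30 m/s
9–10 s: ½(-3 + -11)(1) = -7 m/s
Δv = -25.5 m/s, so v(10) = 10 + (-25.5) = -15.5 m/s.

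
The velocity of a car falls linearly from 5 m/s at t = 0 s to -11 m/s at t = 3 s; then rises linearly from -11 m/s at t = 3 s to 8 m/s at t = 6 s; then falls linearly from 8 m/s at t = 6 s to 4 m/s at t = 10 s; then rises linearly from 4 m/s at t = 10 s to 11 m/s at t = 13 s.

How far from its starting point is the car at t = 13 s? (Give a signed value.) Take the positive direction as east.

Displacement is the signed area under the v-t curve.
0–3 s: ½(5 + -11)(3) = -9 m
3–6 s: ½(-11 + 8)(3) = -4.5 m
6–10 s: ½(8 + 4)(4) = 24 m
10–13 s: ½(4 + 11)(3) = 22.5 m
Net displacement = 33 m

33 m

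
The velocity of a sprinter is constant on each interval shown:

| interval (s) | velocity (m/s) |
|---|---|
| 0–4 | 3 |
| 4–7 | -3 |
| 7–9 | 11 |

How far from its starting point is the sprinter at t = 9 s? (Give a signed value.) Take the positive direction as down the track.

Displacement is the signed area under the v-t curve.
0–4 s: 3 × 4 = 12 m
4–7 s: -3 × 3 = -9 m
7–9 s: 11 × 2 = 22 m
Net displacement = 25 m

25 m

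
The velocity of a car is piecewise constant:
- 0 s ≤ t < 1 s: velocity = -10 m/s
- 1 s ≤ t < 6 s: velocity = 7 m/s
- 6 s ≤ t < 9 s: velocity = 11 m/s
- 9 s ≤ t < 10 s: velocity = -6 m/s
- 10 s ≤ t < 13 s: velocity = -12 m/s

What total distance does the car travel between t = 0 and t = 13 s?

120 m

Total distance travelled is ∫|v| dt — sum the magnitudes of each area piece.
0–1 s: |-10| × 1 = 10 m
1–6 s: |7| × 5 = 35 m
6–9 s: |11| × 3 = 33 m
9–10 s: |-6| × 1 = 6 m
10–13 s: |-12| × 3 = 36 m
Total distance = 120 m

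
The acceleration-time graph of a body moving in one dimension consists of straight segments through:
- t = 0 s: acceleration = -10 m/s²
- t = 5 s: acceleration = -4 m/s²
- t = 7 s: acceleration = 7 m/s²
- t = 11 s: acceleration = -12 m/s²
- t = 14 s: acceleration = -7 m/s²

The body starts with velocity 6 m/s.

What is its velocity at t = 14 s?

-64.5 m/s

Δv equals the area under the a-t graph; then v = v₀ + Δv.
0–5 s: ½(-10 + -4)(5) = -35 m/s
5–7 s: ½(-4 + 7)(2) = 3 m/s
7–11 s: ½(7 + -12)(4) = -10 m/s
11–14 s: ½(-12 + -7)(3) = -28.5 m/s
Δv = -70.5 m/s, so v(14) = 6 + (-70.5) = -64.5 m/s.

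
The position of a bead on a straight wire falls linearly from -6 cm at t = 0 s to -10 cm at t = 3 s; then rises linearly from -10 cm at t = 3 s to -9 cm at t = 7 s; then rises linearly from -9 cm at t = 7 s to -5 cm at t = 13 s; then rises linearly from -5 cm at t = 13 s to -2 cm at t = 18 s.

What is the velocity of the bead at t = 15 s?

0.6 cm/s

Velocity is the slope of the x-t graph on 13–18 s: (-2 − -5)/(18 − 13) = 0.6 cm/s.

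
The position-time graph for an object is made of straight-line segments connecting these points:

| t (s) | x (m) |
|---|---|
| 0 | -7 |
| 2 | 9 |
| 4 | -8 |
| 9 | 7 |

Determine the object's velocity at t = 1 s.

8 m/s

Velocity is the slope of the x-t graph on 0–2 s: (9 − -7)/(2 − 0) = 8 m/s.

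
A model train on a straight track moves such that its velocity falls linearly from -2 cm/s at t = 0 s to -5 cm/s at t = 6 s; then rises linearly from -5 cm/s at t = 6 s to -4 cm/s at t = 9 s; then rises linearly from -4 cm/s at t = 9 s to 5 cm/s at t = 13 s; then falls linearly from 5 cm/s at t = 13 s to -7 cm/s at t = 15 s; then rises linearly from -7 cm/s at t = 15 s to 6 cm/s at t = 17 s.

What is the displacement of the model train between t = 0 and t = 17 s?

-35.5 cm

Net displacement equals the area under the velocity-time graph (areas below the axis count negative).
0–6 s: ½(-2 + -5)(6) = -21 cm
6–9 s: ½(-5 + -4)(3) = -13.5 cm
9–13 s: ½(-4 + 5)(4) = 2 cm
13–15 s: ½(5 + -7)(2) = -2 cm
15–17 s: ½(-7 + 6)(2) = -1 cm
Net displacement = -35.5 cm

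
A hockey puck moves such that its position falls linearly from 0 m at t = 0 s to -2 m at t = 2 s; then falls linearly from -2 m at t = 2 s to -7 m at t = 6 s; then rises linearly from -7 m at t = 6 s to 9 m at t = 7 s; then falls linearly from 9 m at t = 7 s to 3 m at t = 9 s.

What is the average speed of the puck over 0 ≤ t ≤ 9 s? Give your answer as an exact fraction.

29/9 m/s

Average speed = (total path length)/(elapsed time); on a piecewise-linear x-t graph the path length is Σ|Δx|.
0–2 s: |Δx| = |-2 − 0| = 2 m
2–6 s: |Δx| = |-7 − -2| = 5 m
6–7 s: |Δx| = |9 − -7| = 16 m
7–9 s: |Δx| = |3 − 9| = 6 m
Total path = 29 m; average speed = 29/9 = 29/9 m/s.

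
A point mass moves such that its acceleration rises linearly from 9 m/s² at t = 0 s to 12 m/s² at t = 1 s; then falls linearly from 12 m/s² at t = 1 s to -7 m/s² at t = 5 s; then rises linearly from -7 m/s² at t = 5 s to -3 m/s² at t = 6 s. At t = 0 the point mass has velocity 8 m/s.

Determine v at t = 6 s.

23.5 m/s

Δv equals the area under the a-t graph; then v = v₀ + Δv.
0–1 s: ½(9 + 12)(1) = 10.5 m/s
1–5 s: ½(12 + -7)(4) = 10 m/s
5–6 s: ½(-7 + -3)(1) = -5 m/s
Δv = 15.5 m/s, so v(6) = 8 + (15.5) = 23.5 m/s.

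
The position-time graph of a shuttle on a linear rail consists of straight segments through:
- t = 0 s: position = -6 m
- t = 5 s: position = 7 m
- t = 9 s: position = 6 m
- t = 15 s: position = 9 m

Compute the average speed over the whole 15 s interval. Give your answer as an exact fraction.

Average speed = (total path length)/(elapsed time); on a piecewise-linear x-t graph the path length is Σ|Δx|.
0–5 s: |Δx| = |7 − -6| = 13 m
5–9 s: |Δx| = |6 − 7| = 1 m
9–15 s: |Δx| = |9 − 6| = 3 m
Total path = 17 m; average speed = 17/15 = 17/15 m/s.

17/15 m/s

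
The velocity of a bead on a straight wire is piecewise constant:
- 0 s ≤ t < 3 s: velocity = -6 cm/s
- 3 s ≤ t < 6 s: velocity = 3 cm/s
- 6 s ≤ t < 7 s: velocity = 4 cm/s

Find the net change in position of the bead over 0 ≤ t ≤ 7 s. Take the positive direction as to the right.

Net displacement equals the area under the velocity-time graph (areas below the axis count negative).
0–3 s: -6 × 3 = -18 cm
3–6 s: 3 × 3 = 9 cm
6–7 s: 4 × 1 = 4 cm
Net displacement = -5 cm

-5 cm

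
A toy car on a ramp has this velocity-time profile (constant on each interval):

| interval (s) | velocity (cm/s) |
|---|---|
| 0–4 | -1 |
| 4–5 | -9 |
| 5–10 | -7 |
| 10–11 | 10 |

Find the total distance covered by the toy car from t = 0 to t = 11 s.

Distance (not displacement) is the total path length: add the absolute areas under v-t.
0–4 s: |-1| × 4 = 4 cm
4–5 s: |-9| × 1 = 9 cm
5–10 s: |-7| × 5 = 35 cm
10–11 s: |10| × 1 = 10 cm
Total distance = 58 cm

58 cm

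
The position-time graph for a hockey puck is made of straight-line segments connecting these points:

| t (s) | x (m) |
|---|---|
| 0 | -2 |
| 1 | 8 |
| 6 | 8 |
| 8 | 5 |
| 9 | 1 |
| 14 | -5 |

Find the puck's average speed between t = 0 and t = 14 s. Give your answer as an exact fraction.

Average speed = (total path length)/(elapsed time); on a piecewise-linear x-t graph the path length is Σ|Δx|.
0–1 s: |Δx| = |8 − -2| = 10 m
1–6 s: |Δx| = |8 − 8| = 0 m
6–8 s: |Δx| = |5 − 8| = 3 m
8–9 s: |Δx| = |1 − 5| = 4 m
9–14 s: |Δx| = |-5 − 1| = 6 m
Total path = 23 m; average speed = 23/14 = 23/14 m/s.

23/14 m/s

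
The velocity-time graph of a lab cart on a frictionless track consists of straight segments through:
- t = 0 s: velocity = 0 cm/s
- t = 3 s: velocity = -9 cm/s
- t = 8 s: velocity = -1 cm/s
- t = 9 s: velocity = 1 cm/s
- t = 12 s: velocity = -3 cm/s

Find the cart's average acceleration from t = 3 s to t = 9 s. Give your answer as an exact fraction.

Average acceleration = Δv/Δt = (1 − -9)/(9 − 3) = 5/3 cm/s².

5/3 cm/s²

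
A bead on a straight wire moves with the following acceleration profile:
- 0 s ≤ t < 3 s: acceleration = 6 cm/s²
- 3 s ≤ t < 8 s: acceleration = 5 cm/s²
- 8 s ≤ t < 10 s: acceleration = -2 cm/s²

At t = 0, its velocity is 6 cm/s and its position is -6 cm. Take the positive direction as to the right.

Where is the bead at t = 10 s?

315.5 cm

On each constant-a segment, Δv = aΔt and Δx = v₀Δt + ½aΔt²; chain segment to segment.
0–3 s: v starts 6 cm/s; Δx = 6·3 + ½·6·3² = 45 cm; v ends 24 cm/s.
3–8 s: v starts 24 cm/s; Δx = 24·5 + ½·5·5² = 182.5 cm; v ends 49 cm/s.
8–10 s: v starts 49 cm/s; Δx = 49·2 + ½·-2·2² = 94 cm; v ends 45 cm/s.
x(10) = -6 + Σ Δx = 315.5 cm.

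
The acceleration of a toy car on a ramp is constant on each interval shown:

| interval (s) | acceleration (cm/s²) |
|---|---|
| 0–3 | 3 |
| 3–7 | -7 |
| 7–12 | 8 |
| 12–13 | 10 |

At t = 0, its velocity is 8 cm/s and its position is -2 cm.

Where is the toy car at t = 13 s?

On each constant-a segment, Δv = aΔt and Δx = v₀Δt + ½aΔt²; chain segment to segment.
0–3 s: v starts 8 cm/s; Δx = 8·3 + ½·3·3² = 37.5 cm; v ends 17 cm/s.
3–7 s: v starts 17 cm/s; Δx = 17·4 + ½·-7·4² = 12 cm; v ends -11 cm/s.
7–12 s: v starts -11 cm/s; Δx = -11·5 + ½·8·5² = 45 cm; v ends 29 cm/s.
12–13 s: v starts 29 cm/s; Δx = 29·1 + ½·10·1² = 34 cm; v ends 39 cm/s.
x(13) = -2 + Σ Δx = 126.5 cm.

126.5 cm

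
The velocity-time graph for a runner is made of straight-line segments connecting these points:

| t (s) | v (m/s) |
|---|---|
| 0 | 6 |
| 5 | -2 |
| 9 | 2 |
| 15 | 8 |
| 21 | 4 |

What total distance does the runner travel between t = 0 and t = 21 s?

Total distance travelled is ∫|v| dt — sum the magnitudes of each area piece.
0–5 s: v = 0 at t = 3.75 s; triangle areas 11.25 + 1.25 = 12.5 m
5–9 s: v = 0 at t = 7 s; triangle areas 2 + 2 = 4 m
9–15 s: |½(2 + 8)(6)| = 30 m
15–21 s: |½(8 + 4)(6)| = 36 m
Total distance = 82.5 m

82.5 m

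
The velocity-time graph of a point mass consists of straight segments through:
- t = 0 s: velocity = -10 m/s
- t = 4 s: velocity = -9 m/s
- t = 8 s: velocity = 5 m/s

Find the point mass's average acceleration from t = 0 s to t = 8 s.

Average acceleration = Δv/Δt = (5 − -10)/(8 − 0) = 1.875 m/s².

1.875 m/s²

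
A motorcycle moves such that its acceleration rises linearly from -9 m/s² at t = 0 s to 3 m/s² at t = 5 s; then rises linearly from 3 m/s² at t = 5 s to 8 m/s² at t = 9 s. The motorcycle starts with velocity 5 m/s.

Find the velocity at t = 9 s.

Δv equals the area under the a-t graph; then v = v₀ + Δv.
0–5 s: ½(-9 + 3)(5) = -15 m/s
5–9 s: ½(3 + 8)(4) = 22 m/s
Δv = 7 m/s, so v(9) = 5 + (7) = 12 m/s.

12 m/s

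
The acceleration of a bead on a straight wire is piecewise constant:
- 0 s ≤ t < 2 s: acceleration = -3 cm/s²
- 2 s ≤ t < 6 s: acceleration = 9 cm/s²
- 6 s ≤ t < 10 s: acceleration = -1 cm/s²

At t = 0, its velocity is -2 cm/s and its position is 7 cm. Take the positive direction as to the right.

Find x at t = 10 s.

On each constant-a segment, Δv = aΔt and Δx = v₀Δt + ½aΔt²; chain segment to segment.
0–2 s: v starts -2 cm/s; Δx = -2·2 + ½·-3·2² = -10 cm; v ends -8 cm/s.
2–6 s: v starts -8 cm/s; Δx = -8·4 + ½·9·4² = 40 cm; v ends 28 cm/s.
6–10 s: v starts 28 cm/s; Δx = 28·4 + ½·-1·4² = 104 cm; v ends 24 cm/s.
x(10) = 7 + Σ Δx = 141 cm.

141 cm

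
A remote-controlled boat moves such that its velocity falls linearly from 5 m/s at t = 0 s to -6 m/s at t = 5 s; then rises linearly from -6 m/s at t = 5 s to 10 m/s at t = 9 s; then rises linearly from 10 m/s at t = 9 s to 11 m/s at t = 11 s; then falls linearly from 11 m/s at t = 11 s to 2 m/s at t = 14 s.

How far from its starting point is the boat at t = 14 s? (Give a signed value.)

Net displacement equals the area under the velocity-time graph (areas below the axis count negative).
0–5 s: ½(5 + -6)(5) = -2.5 m
5–9 s: ½(-6 + 10)(4) = 8 m
9–11 s: ½(10 + 11)(2) = 21 m
11–14 s: ½(11 + 2)(3) = 19.5 m
Net displacement = 46 m

46 m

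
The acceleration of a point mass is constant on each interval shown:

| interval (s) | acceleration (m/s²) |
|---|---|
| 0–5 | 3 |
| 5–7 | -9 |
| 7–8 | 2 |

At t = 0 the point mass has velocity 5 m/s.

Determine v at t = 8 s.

Δv equals the area under the a-t graph; then v = v₀ + Δv.
0–5 s: 3 × 5 = 15 m/s
5–7 s: -9 × 2 = -18 m/s
7–8 s: 2 × 1 = 2 m/s
Δv = -1 m/s, so v(8) = 5 + (-1) = 4 m/s.

4 m/s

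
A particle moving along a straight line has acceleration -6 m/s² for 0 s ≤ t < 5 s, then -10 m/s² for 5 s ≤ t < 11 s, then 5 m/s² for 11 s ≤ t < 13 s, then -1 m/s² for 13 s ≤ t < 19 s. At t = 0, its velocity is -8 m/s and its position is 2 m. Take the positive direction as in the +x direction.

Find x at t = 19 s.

-1253 m

On each constant-a segment, Δv = aΔt and Δx = v₀Δt + ½aΔt²; chain segment to segment.
0–5 s: v starts -8 m/s; Δx = -8·5 + ½·-6·5² = -115 m; v ends -38 m/s.
5–11 s: v starts -38 m/s; Δx = -38·6 + ½·-10·6² = -408 m; v ends -98 m/s.
11–13 s: v starts -98 m/s; Δx = -98·2 + ½·5·2² = -186 m; v ends -88 m/s.
13–19 s: v starts -88 m/s; Δx = -88·6 + ½·-1·6² = -546 m; v ends -94 m/s.
x(19) = 2 + Σ Δx = -1253 m.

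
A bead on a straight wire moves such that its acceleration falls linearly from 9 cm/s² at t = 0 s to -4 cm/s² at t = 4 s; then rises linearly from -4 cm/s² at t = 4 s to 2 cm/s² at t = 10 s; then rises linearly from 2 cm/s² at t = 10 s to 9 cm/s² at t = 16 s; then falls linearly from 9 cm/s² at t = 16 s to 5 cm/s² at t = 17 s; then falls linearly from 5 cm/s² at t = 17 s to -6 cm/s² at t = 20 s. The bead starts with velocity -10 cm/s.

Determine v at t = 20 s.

Δv equals the area under the a-t graph; then v = v₀ + Δv.
0–4 s: ½(9 + -4)(4) = 10 cm/s
4–10 s: ½(-4 + 2)(6) = -6 cm/s
10–16 s: ½(2 + 9)(6) = 33 cm/s
16–17 s: ½(9 + 5)(1) = 7 cm/s
17–20 s: ½(5 + -6)(3) = -1.5 cm/s
Δv = 42.5 cm/s, so v(20) = -10 + (42.5) = 32.5 cm/s.

32.5 cm/s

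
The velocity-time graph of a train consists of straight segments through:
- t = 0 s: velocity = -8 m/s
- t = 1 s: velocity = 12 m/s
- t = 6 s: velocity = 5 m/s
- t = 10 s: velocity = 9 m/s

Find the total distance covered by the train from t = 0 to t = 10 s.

75.7 m

Total distance travelled is ∫|v| dt — sum the magnitudes of each area piece.
0–1 s: v = 0 at t = 0.4 s; triangle areas 1.6 + 3.6 = 5.2 m
1–6 s: |½(12 + 5)(5)| = 42.5 m
6–10 s: |½(5 + 9)(4)| = 28 m
Total distance = 75.7 m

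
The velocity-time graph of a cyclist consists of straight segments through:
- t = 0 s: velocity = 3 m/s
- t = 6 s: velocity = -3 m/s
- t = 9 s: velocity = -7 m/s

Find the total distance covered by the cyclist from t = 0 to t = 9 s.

24 m

Distance (not displacement) is the total path length: add the absolute areas under v-t.
0–6 s: v = 0 at t = 3 s; triangle areas 4.5 + 4.5 = 9 m
6–9 s: |½(-3 + -7)(3)| = 15 m
Total distance = 24 m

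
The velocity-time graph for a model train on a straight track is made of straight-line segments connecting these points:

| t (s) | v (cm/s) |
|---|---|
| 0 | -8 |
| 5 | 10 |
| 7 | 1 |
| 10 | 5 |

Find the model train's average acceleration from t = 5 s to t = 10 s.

-1 cm/s²

Average acceleration = Δv/Δt = (5 − 10)/(10 − 5) = -1 cm/s².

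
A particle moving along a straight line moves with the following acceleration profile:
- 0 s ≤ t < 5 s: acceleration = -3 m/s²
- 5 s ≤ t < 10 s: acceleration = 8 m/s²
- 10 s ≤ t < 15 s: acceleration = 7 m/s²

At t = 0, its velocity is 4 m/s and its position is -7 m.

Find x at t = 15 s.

253 m

On each constant-a segment, Δv = aΔt and Δx = v₀Δt + ½aΔt²; chain segment to segment.
0–5 s: v starts 4 m/s; Δx = 4·5 + ½·-3·5² = -17.5 m; v ends -11 m/s.
5–10 s: v starts -11 m/s; Δx = -11·5 + ½·8·5² = 45 m; v ends 29 m/s.
10–15 s: v starts 29 m/s; Δx = 29·5 + ½·7·5² = 232.5 m; v ends 64 m/s.
x(15) = -7 + Σ Δx = 253 m.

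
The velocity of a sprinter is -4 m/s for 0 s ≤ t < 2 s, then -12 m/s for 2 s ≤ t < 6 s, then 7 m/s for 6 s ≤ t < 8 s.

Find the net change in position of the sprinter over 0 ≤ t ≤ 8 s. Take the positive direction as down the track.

-42 m

Displacement is the signed area under the v-t curve.
0–2 s: -4 × 2 = -8 m
2–6 s: -12 × 4 = -48 m
6–8 s: 7 × 2 = 14 m
Net displacement = -42 m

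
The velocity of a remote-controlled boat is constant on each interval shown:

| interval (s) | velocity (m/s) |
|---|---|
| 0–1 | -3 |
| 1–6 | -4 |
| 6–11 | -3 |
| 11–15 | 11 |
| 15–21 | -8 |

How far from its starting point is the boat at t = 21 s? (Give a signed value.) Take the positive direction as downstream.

-42 m

Net displacement equals the area under the velocity-time graph (areas below the axis count negative).
0–1 s: -3 × 1 = -3 m
1–6 s: -4 × 5 = -20 m
6–11 s: -3 × 5 = -15 m
11–15 s: 11 × 4 = 44 m
15–21 s: -8 × 6 = -48 m
Net displacement = -42 m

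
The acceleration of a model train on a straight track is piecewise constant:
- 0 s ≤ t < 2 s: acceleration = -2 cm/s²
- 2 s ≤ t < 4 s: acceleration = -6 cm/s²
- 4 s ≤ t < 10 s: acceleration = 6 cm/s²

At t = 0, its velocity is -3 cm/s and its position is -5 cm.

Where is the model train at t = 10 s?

-47 cm

On each constant-a segment, Δv = aΔt and Δx = v₀Δt + ½aΔt²; chain segment to segment.
0–2 s: v starts -3 cm/s; Δx = -3·2 + ½·-2·2² = -10 cm; v ends -7 cm/s.
2–4 s: v starts -7 cm/s; Δx = -7·2 + ½·-6·2² = -26 cm; v ends -19 cm/s.
4–10 s: v starts -19 cm/s; Δx = -19·6 + ½·6·6² = -6 cm; v ends 17 cm/s.
x(10) = -5 + Σ Δx = -47 cm.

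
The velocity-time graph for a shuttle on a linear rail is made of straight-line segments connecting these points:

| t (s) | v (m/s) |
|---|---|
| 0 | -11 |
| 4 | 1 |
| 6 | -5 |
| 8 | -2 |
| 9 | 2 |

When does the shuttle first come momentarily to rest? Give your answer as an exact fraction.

t = 11/3 s

v changes sign on 0–4 s (from -11 to 1); the graph is linear there, so v = 0 at t = 0 + (11)·(4 − 0)/(1 − -11) = 11/3 s.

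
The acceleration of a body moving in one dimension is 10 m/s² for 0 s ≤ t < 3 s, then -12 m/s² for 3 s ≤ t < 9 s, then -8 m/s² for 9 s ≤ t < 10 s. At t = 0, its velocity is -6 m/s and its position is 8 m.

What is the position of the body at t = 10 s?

On each constant-a segment, Δv = aΔt and Δx = v₀Δt + ½aΔt²; chain segment to segment.
0–3 s: v starts -6 m/s; Δx = -6·3 + ½·10·3² = 27 m; v ends 24 m/s.
3–9 s: v starts 24 m/s; Δx = 24·6 + ½·-12·6² = -72 m; v ends -48 m/s.
9–10 s: v starts -48 m/s; Δx = -48·1 + ½·-8·1² = -52 m; v ends -56 m/s.
x(10) = 8 + Σ Δx = -89 m.

-89 m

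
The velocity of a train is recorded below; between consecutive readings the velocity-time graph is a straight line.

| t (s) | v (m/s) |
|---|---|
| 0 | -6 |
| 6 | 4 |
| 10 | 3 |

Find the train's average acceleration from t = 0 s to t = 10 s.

Average acceleration = Δv/Δt = (3 − -6)/(10 − 0) = 0.9 m/s².

0.9 m/s²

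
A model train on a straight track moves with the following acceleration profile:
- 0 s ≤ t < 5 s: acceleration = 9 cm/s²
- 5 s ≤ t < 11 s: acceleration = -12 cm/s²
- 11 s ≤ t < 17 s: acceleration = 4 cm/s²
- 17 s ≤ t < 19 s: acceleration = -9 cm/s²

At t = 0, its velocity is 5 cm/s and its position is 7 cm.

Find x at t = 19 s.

154.5 cm

On each constant-a segment, Δv = aΔt and Δx = v₀Δt + ½aΔt²; chain segment to segment.
0–5 s: v starts 5 cm/s; Δx = 5·5 + ½·9·5² = 137.5 cm; v ends 50 cm/s.
5–11 s: v starts 50 cm/s; Δx = 50·6 + ½·-12·6² = 84 cm; v ends -22 cm/s.
11–17 s: v starts -22 cm/s; Δx = -22·6 + ½·4·6² = -60 cm; v ends 2 cm/s.
17–19 s: v starts 2 cm/s; Δx = 2·2 + ½·-9·2² = -14 cm; v ends -16 cm/s.
x(19) = 7 + Σ Δx = 154.5 cm.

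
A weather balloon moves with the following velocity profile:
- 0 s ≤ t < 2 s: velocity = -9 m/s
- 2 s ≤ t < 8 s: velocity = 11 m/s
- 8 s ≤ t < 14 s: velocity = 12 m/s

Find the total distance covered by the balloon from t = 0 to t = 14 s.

Distance (not displacement) is the total path length: add the absolute areas under v-t.
0–2 s: |-9| × 2 = 18 m
2–8 s: |11| × 6 = 66 m
8–14 s: |12| × 6 = 72 m
Total distance = 156 m

156 m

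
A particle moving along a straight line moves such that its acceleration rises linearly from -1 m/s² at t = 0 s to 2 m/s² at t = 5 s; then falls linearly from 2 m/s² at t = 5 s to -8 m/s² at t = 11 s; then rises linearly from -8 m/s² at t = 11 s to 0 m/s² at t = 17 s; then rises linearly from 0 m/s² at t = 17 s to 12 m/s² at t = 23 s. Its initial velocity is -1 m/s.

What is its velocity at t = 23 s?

Δv equals the area under the a-t graph; then v = v₀ + Δv.
0–5 s: ½(-1 + 2)(5) = 2.5 m/s
5–11 s: ½(2 + -8)(6) = -18 m/s
11–17 s: ½(-8 + 0)(6) = -24 m/s
17–23 s: ½(0 + 12)(6) = 36 m/s
Δv = -3.5 m/s, so v(23) = -1 + (-3.5) = -4.5 m/s.

-4.5 m/s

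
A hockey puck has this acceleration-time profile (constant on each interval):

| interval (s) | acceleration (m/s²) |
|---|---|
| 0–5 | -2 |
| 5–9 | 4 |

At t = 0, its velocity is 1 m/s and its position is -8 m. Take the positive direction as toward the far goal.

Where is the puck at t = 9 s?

-32 m

On each constant-a segment, Δv = aΔt and Δx = v₀Δt + ½aΔt²; chain segment to segment.
0–5 s: v starts 1 m/s; Δx = 1·5 + ½·-2·5² = -20 m; v ends -9 m/s.
5–9 s: v starts -9 m/s; Δx = -9·4 + ½·4·4² = -4 m; v ends 7 m/s.
x(9) = -8 + Σ Δx = -32 m.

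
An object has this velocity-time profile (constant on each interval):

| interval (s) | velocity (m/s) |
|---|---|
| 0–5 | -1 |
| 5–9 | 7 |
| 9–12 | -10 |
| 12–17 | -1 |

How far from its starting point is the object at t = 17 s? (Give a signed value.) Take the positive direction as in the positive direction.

-12 m

Displacement is the signed area under the v-t curve.
0–5 s: -1 × 5 = -5 m
5–9 s: 7 × 4 = 28 m
9–12 s: -10 × 3 = -30 m
12–17 s: -1 × 5 = -5 m
Net displacement = -12 m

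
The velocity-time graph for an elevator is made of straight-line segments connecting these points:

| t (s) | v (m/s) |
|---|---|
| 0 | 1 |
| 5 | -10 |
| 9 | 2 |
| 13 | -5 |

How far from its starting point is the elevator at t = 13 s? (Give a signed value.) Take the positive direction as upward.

-44.5 m

Net displacement equals the area under the velocity-time graph (areas below the axis count negative).
0–5 s: ½(1 + -10)(5) = -22.5 m
5–9 s: ½(-10 + 2)(4) = -16 m
9–13 s: ½(2 + -5)(4) = -6 m
Net displacement = -44.5 m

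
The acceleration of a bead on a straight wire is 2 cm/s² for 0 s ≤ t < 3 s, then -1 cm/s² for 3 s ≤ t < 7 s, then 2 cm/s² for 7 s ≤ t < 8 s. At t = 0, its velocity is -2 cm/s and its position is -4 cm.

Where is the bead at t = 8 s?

8 cm

On each constant-a segment, Δv = aΔt and Δx = v₀Δt + ½aΔt²; chain segment to segment.
0–3 s: v starts -2 cm/s; Δx = -2·3 + ½·2·3² = 3 cm; v ends 4 cm/s.
3–7 s: v starts 4 cm/s; Δx = 4·4 + ½·-1·4² = 8 cm; v ends 0 cm/s.
7–8 s: v starts 0 cm/s; Δx = 0·1 + ½·2·1² = 1 cm; v ends 2 cm/s.
x(8) = -4 + Σ Δx = 8 cm.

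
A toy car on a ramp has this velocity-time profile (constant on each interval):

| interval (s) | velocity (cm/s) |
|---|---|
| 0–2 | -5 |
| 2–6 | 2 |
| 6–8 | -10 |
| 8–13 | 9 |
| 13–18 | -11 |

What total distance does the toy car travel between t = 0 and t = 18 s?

138 cm

Total distance travelled is ∫|v| dt — sum the magnitudes of each area piece.
0–2 s: |-5| × 2 = 10 cm
2–6 s: |2| × 4 = 8 cm
6–8 s: |-10| × 2 = 20 cm
8–13 s: |9| × 5 = 45 cm
13–18 s: |-11| × 5 = 55 cm
Total distance = 138 cm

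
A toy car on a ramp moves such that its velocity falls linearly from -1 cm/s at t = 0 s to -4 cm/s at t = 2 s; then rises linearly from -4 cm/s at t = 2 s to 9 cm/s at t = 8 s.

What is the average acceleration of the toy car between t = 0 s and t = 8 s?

1.25 cm/s²

Average acceleration = Δv/Δt = (9 − -1)/(8 − 0) = 1.25 cm/s².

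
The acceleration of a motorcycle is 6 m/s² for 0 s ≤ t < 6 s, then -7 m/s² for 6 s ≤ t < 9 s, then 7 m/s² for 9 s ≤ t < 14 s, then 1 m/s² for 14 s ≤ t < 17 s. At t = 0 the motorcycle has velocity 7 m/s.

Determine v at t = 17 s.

Δv equals the area under the a-t graph; then v = v₀ + Δv.
0–6 s: 6 × 6 = 36 m/s
6–9 s: -7 × 3 = -21 m/s
9–14 s: 7 × 5 = 35 m/s
14–17 s: 1 × 3 = 3 m/s
Δv = 53 m/s, so v(17) = 7 + (53) = 60 m/s.

60 m/s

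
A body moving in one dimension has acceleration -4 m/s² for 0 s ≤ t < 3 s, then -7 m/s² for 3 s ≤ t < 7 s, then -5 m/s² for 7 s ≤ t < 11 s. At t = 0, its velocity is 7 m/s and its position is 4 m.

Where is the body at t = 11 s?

On each constant-a segment, Δv = aΔt and Δx = v₀Δt + ½aΔt²; chain segment to segment.
0–3 s: v starts 7 m/s; Δx = 7·3 + ½·-4·3² = 3 m; v ends -5 m/s.
3–7 s: v starts -5 m/s; Δx = -5·4 + ½·-7·4² = -76 m; v ends -33 m/s.
7–11 s: v starts -33 m/s; Δx = -33·4 + ½·-5·4² = -172 m; v ends -53 m/s.
x(11) = 4 + Σ Δx = -241 m.

-241 m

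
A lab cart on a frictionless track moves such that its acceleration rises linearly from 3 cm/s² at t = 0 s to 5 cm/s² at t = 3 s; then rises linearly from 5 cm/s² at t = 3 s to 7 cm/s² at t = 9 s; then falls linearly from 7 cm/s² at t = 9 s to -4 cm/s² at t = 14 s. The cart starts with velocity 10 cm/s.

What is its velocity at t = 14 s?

Δv equals the area under the a-t graph; then v = v₀ + Δv.
0–3 s: ½(3 + 5)(3) = 12 cm/s
3–9 s: ½(5 + 7)(6) = 36 cm/s
9–14 s: ½(7 + -4)(5) = 7.5 cm/s
Δv = 55.5 cm/s, so v(14) = 10 + (55.5) = 65.5 cm/s.

65.5 cm/s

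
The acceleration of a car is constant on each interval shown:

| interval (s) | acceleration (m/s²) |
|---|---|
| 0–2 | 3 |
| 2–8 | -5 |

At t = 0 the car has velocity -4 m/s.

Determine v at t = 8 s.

Δv equals the area under the a-t graph; then v = v₀ + Δv.
0–2 s: 3 × 2 = 6 m/s
2–8 s: -5 × 6 = -30 m/s
Δv = -24 m/s, so v(8) = -4 + (-24) = -28 m/s.

-28 m/s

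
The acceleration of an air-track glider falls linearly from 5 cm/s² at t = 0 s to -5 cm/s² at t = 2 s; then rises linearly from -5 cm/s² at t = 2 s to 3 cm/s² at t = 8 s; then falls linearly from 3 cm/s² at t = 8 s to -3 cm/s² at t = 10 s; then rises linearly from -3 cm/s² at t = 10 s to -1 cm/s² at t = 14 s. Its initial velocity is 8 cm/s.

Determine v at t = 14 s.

-6 cm/s

Δv equals the area under the a-t graph; then v = v₀ + Δv.
0–2 s: ½(5 + -5)(2) = 0 cm/s
2–8 s: ½(-5 + 3)(6) = -6 cm/s
8–10 s: ½(3 + -3)(2) = 0 cm/s
10–14 s: ½(-3 + -1)(4) = -8 cm/s
Δv = -14 cm/s, so v(14) = 8 + (-14) = -6 cm/s.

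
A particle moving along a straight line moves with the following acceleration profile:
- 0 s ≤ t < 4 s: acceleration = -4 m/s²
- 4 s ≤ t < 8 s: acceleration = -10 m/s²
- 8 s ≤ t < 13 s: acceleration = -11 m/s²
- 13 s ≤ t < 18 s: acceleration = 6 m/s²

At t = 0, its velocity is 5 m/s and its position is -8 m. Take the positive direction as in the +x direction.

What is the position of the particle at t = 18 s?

On each constant-a segment, Δv = aΔt and Δx = v₀Δt + ½aΔt²; chain segment to segment.
0–4 s: v starts 5 m/s; Δx = 5·4 + ½·-4·4² = -12 m; v ends -11 m/s.
4–8 s: v starts -11 m/s; Δx = -11·4 + ½·-10·4² = -124 m; v ends -51 m/s.
8–13 s: v starts -51 m/s; Δx = -51·5 + ½·-11·5² = -392.5 m; v ends -106 m/s.
13–18 s: v starts -106 m/s; Δx = -106·5 + ½·6·5² = -455 m; v ends -76 m/s.
x(18) = -8 + Σ Δx = -991.5 m.

-991.5 m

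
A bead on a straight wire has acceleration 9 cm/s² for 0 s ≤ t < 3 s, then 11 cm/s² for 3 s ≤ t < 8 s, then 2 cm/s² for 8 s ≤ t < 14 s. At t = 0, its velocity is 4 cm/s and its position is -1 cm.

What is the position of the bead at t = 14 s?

On each constant-a segment, Δv = aΔt and Δx = v₀Δt + ½aΔt²; chain segment to segment.
0–3 s: v starts 4 cm/s; Δx = 4·3 + ½·9·3² = 52.5 cm; v ends 31 cm/s.
3–8 s: v starts 31 cm/s; Δx = 31·5 + ½·11·5² = 292.5 cm; v ends 86 cm/s.
8–14 s: v starts 86 cm/s; Δx = 86·6 + ½·2·6² = 552 cm; v ends 98 cm/s.
x(14) = -1 + Σ Δx = 896 cm.

896 cm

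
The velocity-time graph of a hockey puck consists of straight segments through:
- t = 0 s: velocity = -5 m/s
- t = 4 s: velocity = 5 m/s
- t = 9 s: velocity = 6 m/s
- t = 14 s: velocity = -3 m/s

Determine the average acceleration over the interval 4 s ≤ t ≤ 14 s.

Average acceleration = Δv/Δt = (-3 − 5)/(14 − 4) = -0.8 m/s².

-0.8 m/s²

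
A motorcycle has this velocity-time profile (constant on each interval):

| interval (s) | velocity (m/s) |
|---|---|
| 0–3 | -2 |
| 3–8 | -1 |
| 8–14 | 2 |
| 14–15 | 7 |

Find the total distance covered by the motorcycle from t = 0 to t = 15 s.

Distance (not displacement) is the total path length: add the absolute areas under v-t.
0–3 s: |-2| × 3 = 6 m
3–8 s: |-1| × 5 = 5 m
8–14 s: |2| × 6 = 12 m
14–15 s: |7| × 1 = 7 m
Total distance = 30 m

30 m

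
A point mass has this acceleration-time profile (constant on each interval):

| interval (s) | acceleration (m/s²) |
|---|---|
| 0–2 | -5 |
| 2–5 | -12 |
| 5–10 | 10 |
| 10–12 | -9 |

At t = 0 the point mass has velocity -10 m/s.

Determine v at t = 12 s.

Δv equals the area under the a-t graph; then v = v₀ + Δv.
0–2 s: -5 × 2 = -10 m/s
2–5 s: -12 × 3 = -36 m/s
5–10 s: 10 × 5 = 50 m/s
10–12 s: -9 × 2 = -18 m/s
Δv = -14 m/s, so v(12) = -10 + (-14) = -24 m/s.

-24 m/s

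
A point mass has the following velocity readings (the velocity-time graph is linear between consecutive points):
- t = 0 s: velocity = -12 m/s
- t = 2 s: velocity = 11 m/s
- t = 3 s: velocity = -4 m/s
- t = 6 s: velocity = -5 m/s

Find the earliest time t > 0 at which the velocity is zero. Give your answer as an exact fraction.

v changes sign on 0–2 s (from -12 to 11); the graph is linear there, so v = 0 at t = 0 + (12)·(2 − 0)/(11 − -12) = 24/23 s.

t = 24/23 s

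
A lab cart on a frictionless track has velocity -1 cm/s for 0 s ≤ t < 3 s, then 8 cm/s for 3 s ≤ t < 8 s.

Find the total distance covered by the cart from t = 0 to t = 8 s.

Total distance travelled is ∫|v| dt — sum the magnitudes of each area piece.
0–3 s: |-1| × 3 = 3 cm
3–8 s: |8| × 5 = 40 cm
Total distance = 43 cm

43 cm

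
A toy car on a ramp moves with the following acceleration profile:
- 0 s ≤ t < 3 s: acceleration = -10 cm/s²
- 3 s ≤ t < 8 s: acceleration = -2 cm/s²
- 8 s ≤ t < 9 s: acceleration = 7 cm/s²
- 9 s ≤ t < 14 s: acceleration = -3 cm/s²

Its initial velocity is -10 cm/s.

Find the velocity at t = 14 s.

-58 cm/s

Δv equals the area under the a-t graph; then v = v₀ + Δv.
0–3 s: -10 × 3 = -30 cm/s
3–8 s: -2 × 5 = -10 cm/s
8–9 s: 7 × 1 = 7 cm/s
9–14 s: -3 × 5 = -15 cm/s
Δv = -48 cm/s, so v(14) = -10 + (-48) = -58 cm/s.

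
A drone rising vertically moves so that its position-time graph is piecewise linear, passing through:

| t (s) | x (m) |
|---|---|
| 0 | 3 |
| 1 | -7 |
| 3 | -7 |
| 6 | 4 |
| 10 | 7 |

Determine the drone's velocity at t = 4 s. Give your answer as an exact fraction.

Velocity is the slope of the x-t graph on 3–6 s: (4 − -7)/(6 − 3) = 11/3 m/s.

11/3 m/s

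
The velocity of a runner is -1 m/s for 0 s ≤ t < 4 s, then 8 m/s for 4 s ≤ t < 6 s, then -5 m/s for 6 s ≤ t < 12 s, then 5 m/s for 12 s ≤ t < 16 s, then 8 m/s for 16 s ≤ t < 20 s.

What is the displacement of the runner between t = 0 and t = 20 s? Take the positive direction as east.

34 m

Net displacement equals the area under the velocity-time graph (areas below the axis count negative).
0–4 s: -1 × 4 = -4 m
4–6 s: 8 × 2 = 16 m
6–12 s: -5 × 6 = -30 m
12–16 s: 5 × 4 = 20 m
16–20 s: 8 × 4 = 32 m
Net displacement = 34 m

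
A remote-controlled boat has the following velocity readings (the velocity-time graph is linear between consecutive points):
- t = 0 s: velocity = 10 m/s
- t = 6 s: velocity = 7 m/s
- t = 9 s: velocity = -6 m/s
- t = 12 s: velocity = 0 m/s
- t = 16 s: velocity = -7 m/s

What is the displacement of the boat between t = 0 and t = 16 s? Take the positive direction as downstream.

29.5 m

Net displacement equals the area under the velocity-time graph (areas below the axis count negative).
0–6 s: ½(10 + 7)(6) = 51 m
6–9 s: ½(7 + -6)(3) = 1.5 m
9–12 s: ½(-6 + 0)(3) = -9 m
12–16 s: ½(0 + -7)(4) = -14 m
Net displacement = 29.5 m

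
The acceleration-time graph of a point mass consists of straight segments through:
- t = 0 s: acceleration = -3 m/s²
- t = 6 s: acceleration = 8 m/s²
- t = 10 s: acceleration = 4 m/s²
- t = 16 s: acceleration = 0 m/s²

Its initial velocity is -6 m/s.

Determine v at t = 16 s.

Δv equals the area under the a-t graph; then v = v₀ + Δv.
0–6 s: ½(-3 + 8)(6) = 15 m/s
6–10 s: ½(8 + 4)(4) = 24 m/s
10–16 s: ½(4 + 0)(6) = 12 m/s
Δv = 51 m/s, so v(16) = -6 + (51) = 45 m/s.

45 m/s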